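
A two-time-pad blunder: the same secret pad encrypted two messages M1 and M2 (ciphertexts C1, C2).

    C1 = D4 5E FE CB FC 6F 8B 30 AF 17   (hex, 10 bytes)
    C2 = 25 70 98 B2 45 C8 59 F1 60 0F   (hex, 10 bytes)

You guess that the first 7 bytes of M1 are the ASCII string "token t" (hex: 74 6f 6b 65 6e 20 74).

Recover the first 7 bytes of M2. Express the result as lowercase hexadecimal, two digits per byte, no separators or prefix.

First, C1 ⊕ C2 = (M1 ⊕ K) ⊕ (M2 ⊕ K) = M1 ⊕ M2, so the key drops out. Then M2 = (M1 ⊕ M2) ⊕ M1 over the first 7 bytes.
byte 0: (d4 xor 25) xor 74 = f1 xor 74 = 85
byte 1: (5e xor 70) xor 6f = 2e xor 6f = 41
byte 2: (fe xor 98) xor 6b = 66 xor 6b = 0d
byte 3: (cb xor b2) xor 65 = 79 xor 65 = 1c
byte 4: (fc xor 45) xor 6e = b9 xor 6e = d7
byte 5: (6f xor c8) xor 20 = a7 xor 20 = 87
byte 6: (8b xor 59) xor 74 = d2 xor 74 = a6

85410d1cd787a6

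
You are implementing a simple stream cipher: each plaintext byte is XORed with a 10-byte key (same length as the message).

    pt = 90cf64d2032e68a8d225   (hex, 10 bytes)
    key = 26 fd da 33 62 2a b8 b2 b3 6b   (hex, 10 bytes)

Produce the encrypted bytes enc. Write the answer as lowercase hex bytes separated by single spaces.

XOR is its own inverse, so applying the key byte-wise gives the result directly.
90 ^ 26 = b6
cf ^ fd = 32
64 ^ da = be
d2 ^ 33 = e1
03 ^ 62 = 61
2e ^ 2a = 04
68 ^ b8 = d0
a8 ^ b2 = 1a
d2 ^ b3 = 61
25 ^ 6b = 4e

b6 32 be e1 61 04 d0 1a 61 4e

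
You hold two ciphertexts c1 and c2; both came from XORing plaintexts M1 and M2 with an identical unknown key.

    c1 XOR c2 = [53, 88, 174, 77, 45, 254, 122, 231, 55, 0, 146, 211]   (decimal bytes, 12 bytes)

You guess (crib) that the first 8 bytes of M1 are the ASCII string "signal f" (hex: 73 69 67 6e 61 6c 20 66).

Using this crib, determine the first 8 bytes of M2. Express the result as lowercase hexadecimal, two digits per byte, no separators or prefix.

4631c9234c925a81

Since c1 ⊕ c2 = M1 ⊕ M2, XORing with the guessed M1 bytes yields the corresponding M2 bytes: M2 = (c1 ⊕ c2) ⊕ M1.
byte 0: 35 ⊕ 73 = 46
byte 1: 58 ⊕ 69 = 31
byte 2: ae ⊕ 67 = c9
byte 3: 4d ⊕ 6e = 23
byte 4: 2d ⊕ 61 = 4c
byte 5: fe ⊕ 6c = 92
byte 6: 7a ⊕ 20 = 5a
byte 7: e7 ⊕ 66 = 81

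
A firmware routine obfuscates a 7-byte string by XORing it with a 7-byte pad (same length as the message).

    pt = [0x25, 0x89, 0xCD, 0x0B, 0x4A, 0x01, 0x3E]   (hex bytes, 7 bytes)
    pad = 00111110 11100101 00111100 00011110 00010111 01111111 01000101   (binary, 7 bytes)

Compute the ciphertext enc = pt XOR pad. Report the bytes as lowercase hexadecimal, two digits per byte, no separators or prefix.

XOR is its own inverse, so applying the key byte-wise gives the result directly.
25 XOR 3e = 1b
89 XOR e5 = 6c
cd XOR 3c = f1
0b XOR 1e = 15
4a XOR 17 = 5d
01 XOR 7f = 7e
3e XOR 45 = 7b

1b6cf1155d7e7b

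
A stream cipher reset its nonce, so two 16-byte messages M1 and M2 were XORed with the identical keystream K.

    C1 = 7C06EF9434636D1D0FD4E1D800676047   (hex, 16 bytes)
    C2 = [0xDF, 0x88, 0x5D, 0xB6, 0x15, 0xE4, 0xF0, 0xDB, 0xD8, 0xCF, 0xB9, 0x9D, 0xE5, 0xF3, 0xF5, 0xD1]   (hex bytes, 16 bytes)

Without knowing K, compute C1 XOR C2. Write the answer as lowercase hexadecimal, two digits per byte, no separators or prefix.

a38eb22221879dc6d71b5845e5949596

C1 ⊕ C2 = (M1 ⊕ K) ⊕ (M2 ⊕ K) = M1 ⊕ M2 — the shared key cancels under XOR.
7c ^ df = a3
06 ^ 88 = 8e
ef ^ 5d = b2
94 ^ b6 = 22
34 ^ 15 = 21
63 ^ e4 = 87
6d ^ f0 = 9d
1d ^ db = c6
0f ^ d8 = d7
d4 ^ cf = 1b
e1 ^ b9 = 58
d8 ^ 9d = 45
00 ^ e5 = e5
67 ^ f3 = 94
60 ^ f5 = 95
47 ^ d1 = 96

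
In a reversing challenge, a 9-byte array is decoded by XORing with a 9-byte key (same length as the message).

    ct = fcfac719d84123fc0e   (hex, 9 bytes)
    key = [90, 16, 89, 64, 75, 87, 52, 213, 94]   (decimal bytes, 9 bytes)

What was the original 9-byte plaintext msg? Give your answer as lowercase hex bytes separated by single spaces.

a6 ea 9e 59 93 16 17 29 50

XOR is its own inverse, so applying the key byte-wise gives the result directly.
252 ⊕  90 = 166
250 ⊕  16 = 234
199 ⊕  89 = 158
 25 ⊕  64 =  89
216 ⊕  75 = 147
 65 ⊕  87 =  22
 35 ⊕  52 =  23
252 ⊕ 213 =  41
 14 ⊕  94 =  80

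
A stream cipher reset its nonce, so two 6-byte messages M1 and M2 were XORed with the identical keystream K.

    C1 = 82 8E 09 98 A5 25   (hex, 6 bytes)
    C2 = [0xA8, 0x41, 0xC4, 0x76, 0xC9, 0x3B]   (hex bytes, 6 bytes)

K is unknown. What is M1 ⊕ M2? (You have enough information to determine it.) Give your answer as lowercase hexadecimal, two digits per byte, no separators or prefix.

2acfcdee6c1e

C1 ⊕ C2 = (M1 ⊕ K) ⊕ (M2 ⊕ K) = M1 ⊕ M2 — the shared key cancels under XOR.
10000010 ⊕ 10101000 = 00101010
10001110 ⊕ 01000001 = 11001111
00001001 ⊕ 11000100 = 11001101
10011000 ⊕ 01110110 = 11101110
10100101 ⊕ 11001001 = 01101100
00100101 ⊕ 00111011 = 00011110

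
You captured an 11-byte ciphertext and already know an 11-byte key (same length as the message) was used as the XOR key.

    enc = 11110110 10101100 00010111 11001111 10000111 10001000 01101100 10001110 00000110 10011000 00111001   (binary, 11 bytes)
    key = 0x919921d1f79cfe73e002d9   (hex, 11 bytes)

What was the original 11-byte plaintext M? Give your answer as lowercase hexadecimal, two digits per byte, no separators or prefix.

byte 0: 11110110 xor 10010001 = 01100111
byte 1: 10101100 xor 10011001 = 00110101
byte 2: 00010111 xor 00100001 = 00110110
byte 3: 11001111 xor 11010001 = 00011110
byte 4: 10000111 xor 11110111 = 01110000
byte 5: 10001000 xor 10011100 = 00010100
byte 6: 01101100 xor 11111110 = 10010010
byte 7: 10001110 xor 01110011 = 11111101
byte 8: 00000110 xor 11100000 = 11100110
byte 9: 10011000 xor 00000010 = 10011010
byte 10: 00111001 xor 11011001 = 11100000

6735361e701492fde69ae0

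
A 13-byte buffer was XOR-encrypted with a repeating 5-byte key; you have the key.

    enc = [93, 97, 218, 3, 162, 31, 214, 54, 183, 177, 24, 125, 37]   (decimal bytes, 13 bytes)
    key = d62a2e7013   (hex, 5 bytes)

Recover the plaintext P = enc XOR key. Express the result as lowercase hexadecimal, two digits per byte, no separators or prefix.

8b4bf473b1c9fc18c7a2ce570b

The 5-byte key repeats, so the effective keystream is d6 2a 2e 70 13 d6 2a 2e 70 13 d6 2a 2e.
byte 0: 5d ⊕ d6 = 8b
byte 1: 61 ⊕ 2a = 4b
byte 2: da ⊕ 2e = f4
byte 3: 03 ⊕ 70 = 73
byte 4: a2 ⊕ 13 = b1
byte 5: 1f ⊕ d6 = c9
byte 6: d6 ⊕ 2a = fc
byte 7: 36 ⊕ 2e = 18
byte 8: b7 ⊕ 70 = c7
byte 9: b1 ⊕ 13 = a2
byte 10: 18 ⊕ d6 = ce
byte 11: 7d ⊕ 2a = 57
byte 12: 25 ⊕ 2e = 0b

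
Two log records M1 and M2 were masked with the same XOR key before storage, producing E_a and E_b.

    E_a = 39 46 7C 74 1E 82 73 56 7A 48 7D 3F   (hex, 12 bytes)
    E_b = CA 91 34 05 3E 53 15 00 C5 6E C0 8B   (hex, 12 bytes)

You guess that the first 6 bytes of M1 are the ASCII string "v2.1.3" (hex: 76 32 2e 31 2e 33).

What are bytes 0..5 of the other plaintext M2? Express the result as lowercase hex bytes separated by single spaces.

First, E_a ⊕ E_b = (M1 ⊕ K) ⊕ (M2 ⊕ K) = M1 ⊕ M2, so the key drops out. Then M2 = (M1 ⊕ M2) ⊕ M1 over the first 6 bytes.
byte 0: (39 ⊕ ca) ⊕ 76 = f3 ⊕ 76 = 85
byte 1: (46 ⊕ 91) ⊕ 32 = d7 ⊕ 32 = e5
byte 2: (7c ⊕ 34) ⊕ 2e = 48 ⊕ 2e = 66
byte 3: (74 ⊕ 05) ⊕ 31 = 71 ⊕ 31 = 40
byte 4: (1e ⊕ 3e) ⊕ 2e = 20 ⊕ 2e = 0e
byte 5: (82 ⊕ 53) ⊕ 33 = d1 ⊕ 33 = e2

85 e5 66 40 0e e2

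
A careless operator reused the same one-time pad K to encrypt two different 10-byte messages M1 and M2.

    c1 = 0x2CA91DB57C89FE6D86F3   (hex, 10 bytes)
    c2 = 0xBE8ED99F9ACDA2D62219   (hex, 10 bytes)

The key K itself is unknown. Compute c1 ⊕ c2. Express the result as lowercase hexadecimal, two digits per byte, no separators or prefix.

c1 ⊕ c2 = (M1 ⊕ K) ⊕ (M2 ⊕ K) = M1 ⊕ M2 — the shared key cancels under XOR.
00101100 xor 10111110 = 10010010
10101001 xor 10001110 = 00100111
00011101 xor 11011001 = 11000100
10110101 xor 10011111 = 00101010
01111100 xor 10011010 = 11100110
10001001 xor 11001101 = 01000100
11111110 xor 10100010 = 01011100
01101101 xor 11010110 = 10111011
10000110 xor 00100010 = 10100100
11110011 xor 00011001 = 11101010

9227c42ae6445cbba4ea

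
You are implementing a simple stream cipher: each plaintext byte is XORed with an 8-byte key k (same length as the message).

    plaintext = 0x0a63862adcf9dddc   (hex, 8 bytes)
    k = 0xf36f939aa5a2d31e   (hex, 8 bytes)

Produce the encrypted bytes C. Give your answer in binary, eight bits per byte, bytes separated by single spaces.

XOR is its own inverse, so applying the key byte-wise gives the result directly.
00001010 ⊕ 11110011 = 11111001
01100011 ⊕ 01101111 = 00001100
10000110 ⊕ 10010011 = 00010101
00101010 ⊕ 10011010 = 10110000
11011100 ⊕ 10100101 = 01111001
11111001 ⊕ 10100010 = 01011011
11011101 ⊕ 11010011 = 00001110
11011100 ⊕ 00011110 = 11000010

11111001 00001100 00010101 10110000 01111001 01011011 00001110 11000010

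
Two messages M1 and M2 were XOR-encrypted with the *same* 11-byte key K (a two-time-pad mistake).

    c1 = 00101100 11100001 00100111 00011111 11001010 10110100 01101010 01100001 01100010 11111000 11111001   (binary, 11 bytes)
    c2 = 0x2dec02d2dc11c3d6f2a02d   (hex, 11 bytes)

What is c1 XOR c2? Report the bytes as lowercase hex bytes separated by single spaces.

01 0d 25 cd 16 a5 a9 b7 90 58 d4

c1 ⊕ c2 = (M1 ⊕ K) ⊕ (M2 ⊕ K) = M1 ⊕ M2 — the shared key cancels under XOR.
2c ^ 2d = 01
e1 ^ ec = 0d
27 ^ 02 = 25
1f ^ d2 = cd
ca ^ dc = 16
b4 ^ 11 = a5
6a ^ c3 = a9
61 ^ d6 = b7
62 ^ f2 = 90
f8 ^ a0 = 58
f9 ^ 2d = d4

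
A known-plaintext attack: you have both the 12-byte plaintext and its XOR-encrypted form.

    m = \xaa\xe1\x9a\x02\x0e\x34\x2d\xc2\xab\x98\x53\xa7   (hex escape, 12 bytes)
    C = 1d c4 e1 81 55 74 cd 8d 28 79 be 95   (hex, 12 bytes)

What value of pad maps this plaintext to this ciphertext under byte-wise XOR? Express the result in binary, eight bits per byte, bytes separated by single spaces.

Since C = m ⊕ pad, XORing both sides with m gives pad = m ⊕ C.
byte 0: aa ⊕ 1d = b7
byte 1: e1 ⊕ c4 = 25
byte 2: 9a ⊕ e1 = 7b
byte 3: 02 ⊕ 81 = 83
byte 4: 0e ⊕ 55 = 5b
byte 5: 34 ⊕ 74 = 40
byte 6: 2d ⊕ cd = e0
byte 7: c2 ⊕ 8d = 4f
byte 8: ab ⊕ 28 = 83
byte 9: 98 ⊕ 79 = e1
byte 10: 53 ⊕ be = ed
byte 11: a7 ⊕ 95 = 32

10110111 00100101 01111011 10000011 01011011 01000000 11100000 01001111 10000011 11100001 11101101 00110010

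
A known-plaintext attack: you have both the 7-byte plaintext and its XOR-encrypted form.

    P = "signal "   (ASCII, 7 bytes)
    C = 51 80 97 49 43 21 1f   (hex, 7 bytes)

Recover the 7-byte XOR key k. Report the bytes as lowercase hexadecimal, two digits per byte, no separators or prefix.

Since C = P ⊕ k, XORing both sides with P gives k = P ⊕ C.
byte 0: 73 XOR 51 = 22
byte 1: 69 XOR 80 = e9
byte 2: 67 XOR 97 = f0
byte 3: 6e XOR 49 = 27
byte 4: 61 XOR 43 = 22
byte 5: 6c XOR 21 = 4d
byte 6: 20 XOR 1f = 3f

22e9f027224d3f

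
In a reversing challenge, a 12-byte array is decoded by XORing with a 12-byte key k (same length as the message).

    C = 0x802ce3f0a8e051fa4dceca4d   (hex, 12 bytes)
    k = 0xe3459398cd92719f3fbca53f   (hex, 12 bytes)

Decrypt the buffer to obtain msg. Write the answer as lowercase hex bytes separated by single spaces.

XOR is its own inverse, so applying the key byte-wise gives the result directly.
128 xor 227 =  99
 44 xor  69 = 105
227 xor 147 = 112
240 xor 152 = 104
168 xor 205 = 101
224 xor 146 = 114
 81 xor 113 =  32
250 xor 159 = 101
 77 xor  63 = 114
206 xor 188 = 114
202 xor 165 = 111
 77 xor  63 = 114

63 69 70 68 65 72 20 65 72 72 6f 72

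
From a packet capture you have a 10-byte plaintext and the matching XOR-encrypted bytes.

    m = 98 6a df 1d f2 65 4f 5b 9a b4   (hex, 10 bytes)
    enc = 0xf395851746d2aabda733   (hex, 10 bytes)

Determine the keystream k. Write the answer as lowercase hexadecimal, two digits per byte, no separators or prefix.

6bff5a0ab4b7e5e63d87

Since enc = m ⊕ k, XORing both sides with m gives k = m ⊕ enc.
98 xor f3 = 6b
6a xor 95 = ff
df xor 85 = 5a
1d xor 17 = 0a
f2 xor 46 = b4
65 xor d2 = b7
4f xor aa = e5
5b xor bd = e6
9a xor a7 = 3d
b4 xor 33 = 87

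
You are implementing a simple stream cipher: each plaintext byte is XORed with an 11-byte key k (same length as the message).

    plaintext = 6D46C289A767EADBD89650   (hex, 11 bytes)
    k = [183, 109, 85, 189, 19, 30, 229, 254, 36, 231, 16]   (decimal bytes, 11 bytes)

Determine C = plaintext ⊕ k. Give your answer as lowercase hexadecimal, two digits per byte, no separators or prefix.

da2b9734b4790f25fc7140

6d xor b7 = da
46 xor 6d = 2b
c2 xor 55 = 97
89 xor bd = 34
a7 xor 13 = b4
67 xor 1e = 79
ea xor e5 = 0f
db xor fe = 25
d8 xor 24 = fc
96 xor e7 = 71
50 xor 10 = 40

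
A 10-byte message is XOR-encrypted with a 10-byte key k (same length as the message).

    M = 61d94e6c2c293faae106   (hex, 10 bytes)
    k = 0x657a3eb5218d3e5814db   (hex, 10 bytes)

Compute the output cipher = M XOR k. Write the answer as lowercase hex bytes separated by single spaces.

04 a3 70 d9 0d a4 01 f2 f5 dd

XOR is its own inverse, so applying the key byte-wise gives the result directly.
61 ⊕ 65 = 04
d9 ⊕ 7a = a3
4e ⊕ 3e = 70
6c ⊕ b5 = d9
2c ⊕ 21 = 0d
29 ⊕ 8d = a4
3f ⊕ 3e = 01
aa ⊕ 58 = f2
e1 ⊕ 14 = f5
06 ⊕ db = dd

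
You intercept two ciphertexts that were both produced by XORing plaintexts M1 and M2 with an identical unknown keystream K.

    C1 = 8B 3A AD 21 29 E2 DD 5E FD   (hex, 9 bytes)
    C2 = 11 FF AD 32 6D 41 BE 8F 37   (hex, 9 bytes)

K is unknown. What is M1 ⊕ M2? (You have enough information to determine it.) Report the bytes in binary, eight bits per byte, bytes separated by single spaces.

C1 ⊕ C2 = (M1 ⊕ K) ⊕ (M2 ⊕ K) = M1 ⊕ M2 — the shared key cancels under XOR.
8b xor 11 = 9a
3a xor ff = c5
ad xor ad = 00
21 xor 32 = 13
29 xor 6d = 44
e2 xor 41 = a3
dd xor be = 63
5e xor 8f = d1
fd xor 37 = ca

10011010 11000101 00000000 00010011 01000100 10100011 01100011 11010001 11001010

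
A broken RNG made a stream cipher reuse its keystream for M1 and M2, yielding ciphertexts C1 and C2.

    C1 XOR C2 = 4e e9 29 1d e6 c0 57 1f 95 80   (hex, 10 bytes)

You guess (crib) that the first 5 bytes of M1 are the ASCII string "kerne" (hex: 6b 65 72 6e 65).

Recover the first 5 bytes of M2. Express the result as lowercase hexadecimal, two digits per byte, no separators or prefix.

Since C1 ⊕ C2 = M1 ⊕ M2, XORing with the guessed M1 bytes yields the corresponding M2 bytes: M2 = (C1 ⊕ C2) ⊕ M1.
01001110 ⊕ 01101011 = 00100101
11101001 ⊕ 01100101 = 10001100
00101001 ⊕ 01110010 = 01011011
00011101 ⊕ 01101110 = 01110011
11100110 ⊕ 01100101 = 10000011

258c5b7383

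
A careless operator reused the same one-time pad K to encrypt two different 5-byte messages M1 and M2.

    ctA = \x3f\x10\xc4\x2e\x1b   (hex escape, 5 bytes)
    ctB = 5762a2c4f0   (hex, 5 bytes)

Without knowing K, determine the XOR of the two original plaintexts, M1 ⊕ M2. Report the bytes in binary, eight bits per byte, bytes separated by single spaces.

01101000 01110010 01100110 11101010 11101011

ctA ⊕ ctB = (M1 ⊕ K) ⊕ (M2 ⊕ K) = M1 ⊕ M2 — the shared key cancels under XOR.
byte 0:  63 xor  87 = 104
byte 1:  16 xor  98 = 114
byte 2: 196 xor 162 = 102
byte 3:  46 xor 196 = 234
byte 4:  27 xor 240 = 235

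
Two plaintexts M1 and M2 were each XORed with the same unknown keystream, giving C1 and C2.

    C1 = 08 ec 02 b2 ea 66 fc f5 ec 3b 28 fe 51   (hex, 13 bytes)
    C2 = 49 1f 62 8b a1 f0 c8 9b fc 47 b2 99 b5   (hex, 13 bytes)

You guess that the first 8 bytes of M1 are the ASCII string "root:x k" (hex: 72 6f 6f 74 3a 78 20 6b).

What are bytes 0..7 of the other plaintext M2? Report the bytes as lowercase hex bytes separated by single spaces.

First, C1 ⊕ C2 = (M1 ⊕ K) ⊕ (M2 ⊕ K) = M1 ⊕ M2, so the key drops out. Then M2 = (M1 ⊕ M2) ⊕ M1 over the first 8 bytes.
byte 0: (08 xor 49) xor 72 = 41 xor 72 = 33
byte 1: (ec xor 1f) xor 6f = f3 xor 6f = 9c
byte 2: (02 xor 62) xor 6f = 60 xor 6f = 0f
byte 3: (b2 xor 8b) xor 74 = 39 xor 74 = 4d
byte 4: (ea xor a1) xor 3a = 4b xor 3a = 71
byte 5: (66 xor f0) xor 78 = 96 xor 78 = ee
byte 6: (fc xor c8) xor 20 = 34 xor 20 = 14
byte 7: (f5 xor 9b) xor 6b = 6e xor 6b = 05

33 9c 0f 4d 71 ee 14 05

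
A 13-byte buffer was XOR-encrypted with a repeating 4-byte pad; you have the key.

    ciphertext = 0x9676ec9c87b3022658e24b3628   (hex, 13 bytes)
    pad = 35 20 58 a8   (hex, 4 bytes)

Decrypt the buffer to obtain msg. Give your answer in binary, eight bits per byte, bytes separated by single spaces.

The 4-byte key repeats, so the effective keystream is 35 20 58 a8 35 20 58 a8 35 20 58 a8 35.
byte 0: 10010110 XOR 00110101 = 10100011
byte 1: 01110110 XOR 00100000 = 01010110
byte 2: 11101100 XOR 01011000 = 10110100
byte 3: 10011100 XOR 10101000 = 00110100
byte 4: 10000111 XOR 00110101 = 10110010
byte 5: 10110011 XOR 00100000 = 10010011
byte 6: 00000010 XOR 01011000 = 01011010
byte 7: 00100110 XOR 10101000 = 10001110
byte 8: 01011000 XOR 00110101 = 01101101
byte 9: 11100010 XOR 00100000 = 11000010
byte 10: 01001011 XOR 01011000 = 00010011
byte 11: 00110110 XOR 10101000 = 10011110
byte 12: 00101000 XOR 00110101 = 00011101

10100011 01010110 10110100 00110100 10110010 10010011 01011010 10001110 01101101 11000010 00010011 10011110 00011101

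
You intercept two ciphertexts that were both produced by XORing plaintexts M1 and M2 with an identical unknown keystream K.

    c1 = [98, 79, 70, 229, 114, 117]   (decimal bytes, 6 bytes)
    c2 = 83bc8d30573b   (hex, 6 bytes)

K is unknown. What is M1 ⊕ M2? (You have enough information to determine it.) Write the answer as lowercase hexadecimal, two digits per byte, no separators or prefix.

e1f3cbd5254e

c1 ⊕ c2 = (M1 ⊕ K) ⊕ (M2 ⊕ K) = M1 ⊕ M2 — the shared key cancels under XOR.
 98 XOR 131 = 225
 79 XOR 188 = 243
 70 XOR 141 = 203
229 XOR  48 = 213
114 XOR  87 =  37
117 XOR  59 =  78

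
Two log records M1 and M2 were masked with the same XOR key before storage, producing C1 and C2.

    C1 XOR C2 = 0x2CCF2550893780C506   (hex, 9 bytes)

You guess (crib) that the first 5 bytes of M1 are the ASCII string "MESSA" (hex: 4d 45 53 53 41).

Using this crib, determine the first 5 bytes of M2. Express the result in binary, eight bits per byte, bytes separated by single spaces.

Since C1 ⊕ C2 = M1 ⊕ M2, XORing with the guessed M1 bytes yields the corresponding M2 bytes: M2 = (C1 ⊕ C2) ⊕ M1.
byte 0:  44 ^  77 =  97
byte 1: 207 ^  69 = 138
byte 2:  37 ^  83 = 118
byte 3:  80 ^  83 =   3
byte 4: 137 ^  65 = 200

01100001 10001010 01110110 00000011 11001000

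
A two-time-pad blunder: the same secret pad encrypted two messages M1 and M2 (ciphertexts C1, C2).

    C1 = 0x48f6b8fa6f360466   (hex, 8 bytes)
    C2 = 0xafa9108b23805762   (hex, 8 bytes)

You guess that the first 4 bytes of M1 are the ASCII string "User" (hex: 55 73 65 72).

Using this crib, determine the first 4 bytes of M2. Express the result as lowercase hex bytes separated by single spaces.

b2 2c cd 03

First, C1 ⊕ C2 = (M1 ⊕ K) ⊕ (M2 ⊕ K) = M1 ⊕ M2, so the key drops out. Then M2 = (M1 ⊕ M2) ⊕ M1 over the first 4 bytes.
byte 0: (48 XOR af) XOR 55 = e7 XOR 55 = b2
byte 1: (f6 XOR a9) XOR 73 = 5f XOR 73 = 2c
byte 2: (b8 XOR 10) XOR 65 = a8 XOR 65 = cd
byte 3: (fa XOR 8b) XOR 72 = 71 XOR 72 = 03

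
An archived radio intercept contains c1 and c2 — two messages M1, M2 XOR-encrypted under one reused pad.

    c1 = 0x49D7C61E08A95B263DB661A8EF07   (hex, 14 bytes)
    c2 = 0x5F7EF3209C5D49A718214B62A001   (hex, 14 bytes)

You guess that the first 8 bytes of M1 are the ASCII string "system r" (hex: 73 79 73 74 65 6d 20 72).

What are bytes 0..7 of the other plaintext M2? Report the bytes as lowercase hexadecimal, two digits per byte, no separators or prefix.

65d0464af19932f3

First, c1 ⊕ c2 = (M1 ⊕ K) ⊕ (M2 ⊕ K) = M1 ⊕ M2, so the key drops out. Then M2 = (M1 ⊕ M2) ⊕ M1 over the first 8 bytes.
byte 0: (49 ^ 5f) ^ 73 = 16 ^ 73 = 65
byte 1: (d7 ^ 7e) ^ 79 = a9 ^ 79 = d0
byte 2: (c6 ^ f3) ^ 73 = 35 ^ 73 = 46
byte 3: (1e ^ 20) ^ 74 = 3e ^ 74 = 4a
byte 4: (08 ^ 9c) ^ 65 = 94 ^ 65 = f1
byte 5: (a9 ^ 5d) ^ 6d = f4 ^ 6d = 99
byte 6: (5b ^ 49) ^ 20 = 12 ^ 20 = 32
byte 7: (26 ^ a7) ^ 72 = 81 ^ 72 = f3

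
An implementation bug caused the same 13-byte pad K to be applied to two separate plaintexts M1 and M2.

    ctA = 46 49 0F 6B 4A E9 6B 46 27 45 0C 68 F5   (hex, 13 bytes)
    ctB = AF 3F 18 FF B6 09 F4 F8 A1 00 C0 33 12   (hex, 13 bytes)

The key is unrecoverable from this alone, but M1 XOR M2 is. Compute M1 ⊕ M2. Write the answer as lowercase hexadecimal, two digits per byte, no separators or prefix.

ctA ⊕ ctB = (M1 ⊕ K) ⊕ (M2 ⊕ K) = M1 ⊕ M2 — the shared key cancels under XOR.
46 ⊕ af = e9
49 ⊕ 3f = 76
0f ⊕ 18 = 17
6b ⊕ ff = 94
4a ⊕ b6 = fc
e9 ⊕ 09 = e0
6b ⊕ f4 = 9f
46 ⊕ f8 = be
27 ⊕ a1 = 86
45 ⊕ 00 = 45
0c ⊕ c0 = cc
68 ⊕ 33 = 5b
f5 ⊕ 12 = e7

e9761794fce09fbe8645cc5be7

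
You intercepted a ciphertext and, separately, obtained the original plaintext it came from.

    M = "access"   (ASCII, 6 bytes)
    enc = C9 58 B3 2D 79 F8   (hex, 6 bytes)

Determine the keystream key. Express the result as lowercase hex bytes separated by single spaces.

a8 3b d0 48 0a 8b

Since enc = M ⊕ key, XORing both sides with M gives key = M ⊕ enc.
61 ⊕ c9 = a8
63 ⊕ 58 = 3b
63 ⊕ b3 = d0
65 ⊕ 2d = 48
73 ⊕ 79 = 0a
73 ⊕ f8 = 8b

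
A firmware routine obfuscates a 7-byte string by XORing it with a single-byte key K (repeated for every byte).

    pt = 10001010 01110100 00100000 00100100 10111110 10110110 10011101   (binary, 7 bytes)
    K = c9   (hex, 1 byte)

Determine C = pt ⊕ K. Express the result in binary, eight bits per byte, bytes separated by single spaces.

The 1-byte key repeats, so the effective keystream is c9 c9 c9 c9 c9 c9 c9.
byte 0: 8a XOR c9 = 43
byte 1: 74 XOR c9 = bd
byte 2: 20 XOR c9 = e9
byte 3: 24 XOR c9 = ed
byte 4: be XOR c9 = 77
byte 5: b6 XOR c9 = 7f
byte 6: 9d XOR c9 = 54

01000011 10111101 11101001 11101101 01110111 01111111 01010100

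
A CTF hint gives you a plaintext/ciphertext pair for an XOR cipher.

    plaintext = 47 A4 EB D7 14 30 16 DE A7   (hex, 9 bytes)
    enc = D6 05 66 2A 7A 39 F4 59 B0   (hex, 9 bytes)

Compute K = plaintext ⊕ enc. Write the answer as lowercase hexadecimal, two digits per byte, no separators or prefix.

91a18dfd6e09e28717

Since enc = plaintext ⊕ K, XORing both sides with plaintext gives K = plaintext ⊕ enc.
 71 ⊕ 214 = 145
164 ⊕   5 = 161
235 ⊕ 102 = 141
215 ⊕  42 = 253
 20 ⊕ 122 = 110
 48 ⊕  57 =   9
 22 ⊕ 244 = 226
222 ⊕  89 = 135
167 ⊕ 176 =  23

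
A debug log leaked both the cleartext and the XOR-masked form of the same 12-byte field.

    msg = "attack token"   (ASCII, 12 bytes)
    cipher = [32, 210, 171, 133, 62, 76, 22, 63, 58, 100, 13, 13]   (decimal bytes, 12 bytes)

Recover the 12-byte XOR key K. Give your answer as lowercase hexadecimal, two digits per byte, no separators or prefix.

41a6dfe45d27364b550f6863

Since cipher = msg ⊕ K, XORing both sides with msg gives K = msg ⊕ cipher.
61 ⊕ 20 = 41
74 ⊕ d2 = a6
74 ⊕ ab = df
61 ⊕ 85 = e4
63 ⊕ 3e = 5d
6b ⊕ 4c = 27
20 ⊕ 16 = 36
74 ⊕ 3f = 4b
6f ⊕ 3a = 55
6b ⊕ 64 = 0f
65 ⊕ 0d = 68
6e ⊕ 0d = 63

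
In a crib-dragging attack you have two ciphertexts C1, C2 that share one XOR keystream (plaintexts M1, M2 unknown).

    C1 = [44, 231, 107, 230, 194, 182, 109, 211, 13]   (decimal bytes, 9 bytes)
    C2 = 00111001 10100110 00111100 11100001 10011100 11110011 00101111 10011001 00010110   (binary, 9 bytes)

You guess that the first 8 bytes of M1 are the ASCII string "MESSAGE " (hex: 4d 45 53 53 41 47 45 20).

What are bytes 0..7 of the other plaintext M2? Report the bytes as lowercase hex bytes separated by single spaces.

58 04 04 54 1f 02 07 6a

First, C1 ⊕ C2 = (M1 ⊕ K) ⊕ (M2 ⊕ K) = M1 ⊕ M2, so the key drops out. Then M2 = (M1 ⊕ M2) ⊕ M1 over the first 8 bytes.
byte 0: (2c xor 39) xor 4d = 15 xor 4d = 58
byte 1: (e7 xor a6) xor 45 = 41 xor 45 = 04
byte 2: (6b xor 3c) xor 53 = 57 xor 53 = 04
byte 3: (e6 xor e1) xor 53 = 07 xor 53 = 54
byte 4: (c2 xor 9c) xor 41 = 5e xor 41 = 1f
byte 5: (b6 xor f3) xor 47 = 45 xor 47 = 02
byte 6: (6d xor 2f) xor 45 = 42 xor 45 = 07
byte 7: (d3 xor 99) xor 20 = 4a xor 20 = 6a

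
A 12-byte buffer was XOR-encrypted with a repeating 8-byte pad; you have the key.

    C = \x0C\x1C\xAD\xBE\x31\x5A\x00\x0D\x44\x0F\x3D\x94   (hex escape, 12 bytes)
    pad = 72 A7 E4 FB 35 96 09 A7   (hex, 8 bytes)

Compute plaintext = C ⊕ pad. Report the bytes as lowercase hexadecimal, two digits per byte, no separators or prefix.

The 8-byte key repeats, so the effective keystream is 72 a7 e4 fb 35 96 09 a7 72 a7 e4 fb.
byte 0: 0c XOR 72 = 7e
byte 1: 1c XOR a7 = bb
byte 2: ad XOR e4 = 49
byte 3: be XOR fb = 45
byte 4: 31 XOR 35 = 04
byte 5: 5a XOR 96 = cc
byte 6: 00 XOR 09 = 09
byte 7: 0d XOR a7 = aa
byte 8: 44 XOR 72 = 36
byte 9: 0f XOR a7 = a8
byte 10: 3d XOR e4 = d9
byte 11: 94 XOR fb = 6f

7ebb494504cc09aa36a8d96f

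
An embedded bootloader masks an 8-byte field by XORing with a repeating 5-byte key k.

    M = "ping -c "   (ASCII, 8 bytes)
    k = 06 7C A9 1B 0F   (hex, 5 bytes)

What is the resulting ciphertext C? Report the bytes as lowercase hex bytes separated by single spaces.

76 15 c7 7c 2f 2b 1f 89

The 5-byte key repeats, so the effective keystream is 06 7c a9 1b 0f 06 7c a9.
byte 0: 01110000 ^ 00000110 = 01110110
byte 1: 01101001 ^ 01111100 = 00010101
byte 2: 01101110 ^ 10101001 = 11000111
byte 3: 01100111 ^ 00011011 = 01111100
byte 4: 00100000 ^ 00001111 = 00101111
byte 5: 00101101 ^ 00000110 = 00101011
byte 6: 01100011 ^ 01111100 = 00011111
byte 7: 00100000 ^ 10101001 = 10001001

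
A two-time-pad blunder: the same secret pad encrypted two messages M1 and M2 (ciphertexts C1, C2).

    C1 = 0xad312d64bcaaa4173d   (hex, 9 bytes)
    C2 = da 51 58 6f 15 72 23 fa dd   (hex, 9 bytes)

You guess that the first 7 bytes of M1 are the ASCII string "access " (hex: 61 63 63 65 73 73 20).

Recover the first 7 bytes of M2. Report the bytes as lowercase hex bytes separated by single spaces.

16 03 16 6e da ab a7

First, C1 ⊕ C2 = (M1 ⊕ K) ⊕ (M2 ⊕ K) = M1 ⊕ M2, so the key drops out. Then M2 = (M1 ⊕ M2) ⊕ M1 over the first 7 bytes.
byte 0: (ad ⊕ da) ⊕ 61 = 77 ⊕ 61 = 16
byte 1: (31 ⊕ 51) ⊕ 63 = 60 ⊕ 63 = 03
byte 2: (2d ⊕ 58) ⊕ 63 = 75 ⊕ 63 = 16
byte 3: (64 ⊕ 6f) ⊕ 65 = 0b ⊕ 65 = 6e
byte 4: (bc ⊕ 15) ⊕ 73 = a9 ⊕ 73 = da
byte 5: (aa ⊕ 72) ⊕ 73 = d8 ⊕ 73 = ab
byte 6: (a4 ⊕ 23) ⊕ 20 = 87 ⊕ 20 = a7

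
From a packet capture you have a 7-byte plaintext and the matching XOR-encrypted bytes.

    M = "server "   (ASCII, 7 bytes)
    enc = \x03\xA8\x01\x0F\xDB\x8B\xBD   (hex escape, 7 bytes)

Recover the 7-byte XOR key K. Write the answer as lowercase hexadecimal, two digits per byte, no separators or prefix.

70cd7379bef99d

Since enc = M ⊕ K, XORing both sides with M gives K = M ⊕ enc.
115 XOR   3 = 112
101 XOR 168 = 205
114 XOR   1 = 115
118 XOR  15 = 121
101 XOR 219 = 190
114 XOR 139 = 249
 32 XOR 189 = 157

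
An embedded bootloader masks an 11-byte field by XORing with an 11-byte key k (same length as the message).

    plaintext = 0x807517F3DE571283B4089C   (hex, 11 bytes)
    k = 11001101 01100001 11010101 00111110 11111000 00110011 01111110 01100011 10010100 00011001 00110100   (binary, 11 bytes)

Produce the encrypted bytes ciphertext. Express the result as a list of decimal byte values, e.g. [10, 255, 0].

byte 0: 10000000 ⊕ 11001101 = 01001101
byte 1: 01110101 ⊕ 01100001 = 00010100
byte 2: 00010111 ⊕ 11010101 = 11000010
byte 3: 11110011 ⊕ 00111110 = 11001101
byte 4: 11011110 ⊕ 11111000 = 00100110
byte 5: 01010111 ⊕ 00110011 = 01100100
byte 6: 00010010 ⊕ 01111110 = 01101100
byte 7: 10000011 ⊕ 01100011 = 11100000
byte 8: 10110100 ⊕ 10010100 = 00100000
byte 9: 00001000 ⊕ 00011001 = 00010001
byte 10: 10011100 ⊕ 00110100 = 10101000

[77, 20, 194, 205, 38, 100, 108, 224, 32, 17, 168]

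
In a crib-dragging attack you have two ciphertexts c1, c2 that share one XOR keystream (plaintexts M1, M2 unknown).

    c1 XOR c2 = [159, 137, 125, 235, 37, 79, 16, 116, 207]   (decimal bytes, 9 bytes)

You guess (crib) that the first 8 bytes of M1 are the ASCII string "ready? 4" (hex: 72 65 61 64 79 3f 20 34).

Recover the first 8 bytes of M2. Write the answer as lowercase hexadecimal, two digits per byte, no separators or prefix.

edec1c8f5c703040

Since c1 ⊕ c2 = M1 ⊕ M2, XORing with the guessed M1 bytes yields the corresponding M2 bytes: M2 = (c1 ⊕ c2) ⊕ M1.
9f ^ 72 = ed
89 ^ 65 = ec
7d ^ 61 = 1c
eb ^ 64 = 8f
25 ^ 79 = 5c
4f ^ 3f = 70
10 ^ 20 = 30
74 ^ 34 = 40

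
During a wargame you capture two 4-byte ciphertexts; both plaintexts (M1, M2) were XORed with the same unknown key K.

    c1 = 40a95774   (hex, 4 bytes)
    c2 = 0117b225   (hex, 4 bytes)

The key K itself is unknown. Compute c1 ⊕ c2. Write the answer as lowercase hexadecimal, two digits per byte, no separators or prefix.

41bee551

c1 ⊕ c2 = (M1 ⊕ K) ⊕ (M2 ⊕ K) = M1 ⊕ M2 — the shared key cancels under XOR.
 64 XOR   1 =  65
169 XOR  23 = 190
 87 XOR 178 = 229
116 XOR  37 =  81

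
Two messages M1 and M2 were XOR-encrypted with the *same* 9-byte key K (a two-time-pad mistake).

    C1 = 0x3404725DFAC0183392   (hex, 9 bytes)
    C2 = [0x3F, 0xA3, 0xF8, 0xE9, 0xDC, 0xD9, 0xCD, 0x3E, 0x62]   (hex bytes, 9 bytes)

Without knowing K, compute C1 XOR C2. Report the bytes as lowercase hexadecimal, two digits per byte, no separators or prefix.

C1 ⊕ C2 = (M1 ⊕ K) ⊕ (M2 ⊕ K) = M1 ⊕ M2 — the shared key cancels under XOR.
 52 ^  63 =  11
  4 ^ 163 = 167
114 ^ 248 = 138
 93 ^ 233 = 180
250 ^ 220 =  38
192 ^ 217 =  25
 24 ^ 205 = 213
 51 ^  62 =  13
146 ^  98 = 240

0ba78ab42619d50df0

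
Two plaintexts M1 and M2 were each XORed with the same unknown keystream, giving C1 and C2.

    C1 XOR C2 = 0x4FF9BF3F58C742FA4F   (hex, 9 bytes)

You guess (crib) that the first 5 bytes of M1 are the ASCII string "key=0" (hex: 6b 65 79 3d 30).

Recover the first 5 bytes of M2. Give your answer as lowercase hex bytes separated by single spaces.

Since C1 ⊕ C2 = M1 ⊕ M2, XORing with the guessed M1 bytes yields the corresponding M2 bytes: M2 = (C1 ⊕ C2) ⊕ M1.
01001111 xor 01101011 = 00100100
11111001 xor 01100101 = 10011100
10111111 xor 01111001 = 11000110
00111111 xor 00111101 = 00000010
01011000 xor 00110000 = 01101000

24 9c c6 02 68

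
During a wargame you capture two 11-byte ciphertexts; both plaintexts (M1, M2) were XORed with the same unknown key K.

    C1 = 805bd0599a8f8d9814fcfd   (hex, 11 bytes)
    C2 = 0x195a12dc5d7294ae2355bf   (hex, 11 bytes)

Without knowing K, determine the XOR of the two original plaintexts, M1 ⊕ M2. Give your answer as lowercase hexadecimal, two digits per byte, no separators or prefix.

C1 ⊕ C2 = (M1 ⊕ K) ⊕ (M2 ⊕ K) = M1 ⊕ M2 — the shared key cancels under XOR.
byte 0: 10000000 XOR 00011001 = 10011001
byte 1: 01011011 XOR 01011010 = 00000001
byte 2: 11010000 XOR 00010010 = 11000010
byte 3: 01011001 XOR 11011100 = 10000101
byte 4: 10011010 XOR 01011101 = 11000111
byte 5: 10001111 XOR 01110010 = 11111101
byte 6: 10001101 XOR 10010100 = 00011001
byte 7: 10011000 XOR 10101110 = 00110110
byte 8: 00010100 XOR 00100011 = 00110111
byte 9: 11111100 XOR 01010101 = 10101001
byte 10: 11111101 XOR 10111111 = 01000010

9901c285c7fd193637a942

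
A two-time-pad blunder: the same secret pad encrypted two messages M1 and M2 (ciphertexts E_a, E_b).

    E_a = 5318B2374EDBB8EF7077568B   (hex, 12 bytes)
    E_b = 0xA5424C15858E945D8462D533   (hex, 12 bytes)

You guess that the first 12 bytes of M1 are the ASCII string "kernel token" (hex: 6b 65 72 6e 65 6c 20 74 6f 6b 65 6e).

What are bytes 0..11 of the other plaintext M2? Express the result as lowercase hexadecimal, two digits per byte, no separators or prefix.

First, E_a ⊕ E_b = (M1 ⊕ K) ⊕ (M2 ⊕ K) = M1 ⊕ M2, so the key drops out. Then M2 = (M1 ⊕ M2) ⊕ M1 over the first 12 bytes.
byte 0: (53 ⊕ a5) ⊕ 6b = f6 ⊕ 6b = 9d
byte 1: (18 ⊕ 42) ⊕ 65 = 5a ⊕ 65 = 3f
byte 2: (b2 ⊕ 4c) ⊕ 72 = fe ⊕ 72 = 8c
byte 3: (37 ⊕ 15) ⊕ 6e = 22 ⊕ 6e = 4c
byte 4: (4e ⊕ 85) ⊕ 65 = cb ⊕ 65 = ae
byte 5: (db ⊕ 8e) ⊕ 6c = 55 ⊕ 6c = 39
byte 6: (b8 ⊕ 94) ⊕ 20 = 2c ⊕ 20 = 0c
byte 7: (ef ⊕ 5d) ⊕ 74 = b2 ⊕ 74 = c6
byte 8: (70 ⊕ 84) ⊕ 6f = f4 ⊕ 6f = 9b
byte 9: (77 ⊕ 62) ⊕ 6b = 15 ⊕ 6b = 7e
byte 10: (56 ⊕ d5) ⊕ 65 = 83 ⊕ 65 = e6
byte 11: (8b ⊕ 33) ⊕ 6e = b8 ⊕ 6e = d6

9d3f8c4cae390cc69b7ee6d6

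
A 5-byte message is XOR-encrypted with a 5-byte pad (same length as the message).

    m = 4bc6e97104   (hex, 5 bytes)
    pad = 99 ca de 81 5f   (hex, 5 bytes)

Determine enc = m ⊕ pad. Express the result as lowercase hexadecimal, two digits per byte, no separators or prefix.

d20c37f05b

XOR is its own inverse, so applying the key byte-wise gives the result directly.
4b ⊕ 99 = d2
c6 ⊕ ca = 0c
e9 ⊕ de = 37
71 ⊕ 81 = f0
04 ⊕ 5f = 5b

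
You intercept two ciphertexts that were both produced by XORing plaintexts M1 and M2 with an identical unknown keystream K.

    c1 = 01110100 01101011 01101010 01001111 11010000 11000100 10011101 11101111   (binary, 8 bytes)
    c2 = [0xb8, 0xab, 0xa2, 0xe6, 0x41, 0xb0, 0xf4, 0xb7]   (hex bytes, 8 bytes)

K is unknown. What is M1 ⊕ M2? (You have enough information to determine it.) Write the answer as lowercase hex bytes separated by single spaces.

cc c0 c8 a9 91 74 69 58

c1 ⊕ c2 = (M1 ⊕ K) ⊕ (M2 ⊕ K) = M1 ⊕ M2 — the shared key cancels under XOR.
byte 0: 74 xor b8 = cc
byte 1: 6b xor ab = c0
byte 2: 6a xor a2 = c8
byte 3: 4f xor e6 = a9
byte 4: d0 xor 41 = 91
byte 5: c4 xor b0 = 74
byte 6: 9d xor f4 = 69
byte 7: ef xor b7 = 58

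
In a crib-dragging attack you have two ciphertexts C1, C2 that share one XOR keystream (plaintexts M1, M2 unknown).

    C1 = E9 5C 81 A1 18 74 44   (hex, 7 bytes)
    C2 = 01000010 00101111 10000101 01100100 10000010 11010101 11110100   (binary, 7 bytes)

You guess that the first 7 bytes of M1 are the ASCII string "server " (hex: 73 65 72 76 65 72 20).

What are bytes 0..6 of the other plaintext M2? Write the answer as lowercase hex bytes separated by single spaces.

d8 16 76 b3 ff d3 90

First, C1 ⊕ C2 = (M1 ⊕ K) ⊕ (M2 ⊕ K) = M1 ⊕ M2, so the key drops out. Then M2 = (M1 ⊕ M2) ⊕ M1 over the first 7 bytes.
byte 0: (e9 XOR 42) XOR 73 = ab XOR 73 = d8
byte 1: (5c XOR 2f) XOR 65 = 73 XOR 65 = 16
byte 2: (81 XOR 85) XOR 72 = 04 XOR 72 = 76
byte 3: (a1 XOR 64) XOR 76 = c5 XOR 76 = b3
byte 4: (18 XOR 82) XOR 65 = 9a XOR 65 = ff
byte 5: (74 XOR d5) XOR 72 = a1 XOR 72 = d3
byte 6: (44 XOR f4) XOR 20 = b0 XOR 20 = 90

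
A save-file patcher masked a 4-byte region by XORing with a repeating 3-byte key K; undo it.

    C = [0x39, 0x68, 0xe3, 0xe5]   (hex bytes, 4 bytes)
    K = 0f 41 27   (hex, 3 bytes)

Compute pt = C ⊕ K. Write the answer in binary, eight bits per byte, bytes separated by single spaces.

00110110 00101001 11000100 11101010

The 3-byte key repeats, so the effective keystream is 0f 41 27 0f.
byte 0: 39 ^ 0f = 36
byte 1: 68 ^ 41 = 29
byte 2: e3 ^ 27 = c4
byte 3: e5 ^ 0f = ea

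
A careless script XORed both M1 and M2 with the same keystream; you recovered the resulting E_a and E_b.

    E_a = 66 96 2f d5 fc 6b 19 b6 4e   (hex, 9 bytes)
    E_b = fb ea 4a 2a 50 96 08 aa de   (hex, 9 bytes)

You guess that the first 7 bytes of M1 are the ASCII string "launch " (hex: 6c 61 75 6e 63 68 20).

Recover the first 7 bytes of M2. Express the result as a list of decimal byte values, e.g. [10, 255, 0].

First, E_a ⊕ E_b = (M1 ⊕ K) ⊕ (M2 ⊕ K) = M1 ⊕ M2, so the key drops out. Then M2 = (M1 ⊕ M2) ⊕ M1 over the first 7 bytes.
byte 0: (66 XOR fb) XOR 6c = 9d XOR 6c = f1
byte 1: (96 XOR ea) XOR 61 = 7c XOR 61 = 1d
byte 2: (2f XOR 4a) XOR 75 = 65 XOR 75 = 10
byte 3: (d5 XOR 2a) XOR 6e = ff XOR 6e = 91
byte 4: (fc XOR 50) XOR 63 = ac XOR 63 = cf
byte 5: (6b XOR 96) XOR 68 = fd XOR 68 = 95
byte 6: (19 XOR 08) XOR 20 = 11 XOR 20 = 31

[241, 29, 16, 145, 207, 149, 49]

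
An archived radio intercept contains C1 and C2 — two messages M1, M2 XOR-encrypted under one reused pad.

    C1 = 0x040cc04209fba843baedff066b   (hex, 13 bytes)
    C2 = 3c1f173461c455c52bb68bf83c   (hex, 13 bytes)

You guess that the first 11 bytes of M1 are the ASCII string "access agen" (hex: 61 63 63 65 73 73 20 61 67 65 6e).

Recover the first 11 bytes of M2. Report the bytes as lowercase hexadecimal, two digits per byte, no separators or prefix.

5970b4131b4cdde7f63e1a

First, C1 ⊕ C2 = (M1 ⊕ K) ⊕ (M2 ⊕ K) = M1 ⊕ M2, so the key drops out. Then M2 = (M1 ⊕ M2) ⊕ M1 over the first 11 bytes.
byte 0: (04 ⊕ 3c) ⊕ 61 = 38 ⊕ 61 = 59
byte 1: (0c ⊕ 1f) ⊕ 63 = 13 ⊕ 63 = 70
byte 2: (c0 ⊕ 17) ⊕ 63 = d7 ⊕ 63 = b4
byte 3: (42 ⊕ 34) ⊕ 65 = 76 ⊕ 65 = 13
byte 4: (09 ⊕ 61) ⊕ 73 = 68 ⊕ 73 = 1b
byte 5: (fb ⊕ c4) ⊕ 73 = 3f ⊕ 73 = 4c
byte 6: (a8 ⊕ 55) ⊕ 20 = fd ⊕ 20 = dd
byte 7: (43 ⊕ c5) ⊕ 61 = 86 ⊕ 61 = e7
byte 8: (ba ⊕ 2b) ⊕ 67 = 91 ⊕ 67 = f6
byte 9: (ed ⊕ b6) ⊕ 65 = 5b ⊕ 65 = 3e
byte 10: (ff ⊕ 8b) ⊕ 6e = 74 ⊕ 6e = 1a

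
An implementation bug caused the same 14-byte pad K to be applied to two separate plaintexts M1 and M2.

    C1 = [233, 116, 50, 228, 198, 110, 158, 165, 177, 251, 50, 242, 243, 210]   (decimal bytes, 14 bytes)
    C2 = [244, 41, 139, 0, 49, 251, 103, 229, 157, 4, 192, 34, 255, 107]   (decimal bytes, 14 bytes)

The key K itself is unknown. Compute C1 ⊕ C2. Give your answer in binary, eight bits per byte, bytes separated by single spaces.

00011101 01011101 10111001 11100100 11110111 10010101 11111001 01000000 00101100 11111111 11110010 11010000 00001100 10111001

C1 ⊕ C2 = (M1 ⊕ K) ⊕ (M2 ⊕ K) = M1 ⊕ M2 — the shared key cancels under XOR.
11101001 ^ 11110100 = 00011101
01110100 ^ 00101001 = 01011101
00110010 ^ 10001011 = 10111001
11100100 ^ 00000000 = 11100100
11000110 ^ 00110001 = 11110111
01101110 ^ 11111011 = 10010101
10011110 ^ 01100111 = 11111001
10100101 ^ 11100101 = 01000000
10110001 ^ 10011101 = 00101100
11111011 ^ 00000100 = 11111111
00110010 ^ 11000000 = 11110010
11110010 ^ 00100010 = 11010000
11110011 ^ 11111111 = 00001100
11010010 ^ 01101011 = 10111001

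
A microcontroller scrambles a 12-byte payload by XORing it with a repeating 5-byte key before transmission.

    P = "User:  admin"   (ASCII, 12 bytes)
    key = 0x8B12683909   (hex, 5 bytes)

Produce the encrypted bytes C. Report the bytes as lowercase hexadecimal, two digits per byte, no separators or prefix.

The 5-byte key repeats, so the effective keystream is 8b 12 68 39 09 8b 12 68 39 09 8b 12.
byte 0: 55 xor 8b = de
byte 1: 73 xor 12 = 61
byte 2: 65 xor 68 = 0d
byte 3: 72 xor 39 = 4b
byte 4: 3a xor 09 = 33
byte 5: 20 xor 8b = ab
byte 6: 20 xor 12 = 32
byte 7: 61 xor 68 = 09
byte 8: 64 xor 39 = 5d
byte 9: 6d xor 09 = 64
byte 10: 69 xor 8b = e2
byte 11: 6e xor 12 = 7c

de610d4b33ab32095d64e27c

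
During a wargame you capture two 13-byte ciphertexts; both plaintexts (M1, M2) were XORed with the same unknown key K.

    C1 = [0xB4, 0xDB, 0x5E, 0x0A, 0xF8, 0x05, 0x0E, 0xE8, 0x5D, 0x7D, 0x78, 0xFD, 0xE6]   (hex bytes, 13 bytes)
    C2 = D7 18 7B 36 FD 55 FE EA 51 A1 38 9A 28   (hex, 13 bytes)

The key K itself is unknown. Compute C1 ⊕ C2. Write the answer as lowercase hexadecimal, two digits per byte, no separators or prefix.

C1 ⊕ C2 = (M1 ⊕ K) ⊕ (M2 ⊕ K) = M1 ⊕ M2 — the shared key cancels under XOR.
10110100 ^ 11010111 = 01100011
11011011 ^ 00011000 = 11000011
01011110 ^ 01111011 = 00100101
00001010 ^ 00110110 = 00111100
11111000 ^ 11111101 = 00000101
00000101 ^ 01010101 = 01010000
00001110 ^ 11111110 = 11110000
11101000 ^ 11101010 = 00000010
01011101 ^ 01010001 = 00001100
01111101 ^ 10100001 = 11011100
01111000 ^ 00111000 = 01000000
11111101 ^ 10011010 = 01100111
11100110 ^ 00101000 = 11001110

63c3253c0550f0020cdc4067ce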